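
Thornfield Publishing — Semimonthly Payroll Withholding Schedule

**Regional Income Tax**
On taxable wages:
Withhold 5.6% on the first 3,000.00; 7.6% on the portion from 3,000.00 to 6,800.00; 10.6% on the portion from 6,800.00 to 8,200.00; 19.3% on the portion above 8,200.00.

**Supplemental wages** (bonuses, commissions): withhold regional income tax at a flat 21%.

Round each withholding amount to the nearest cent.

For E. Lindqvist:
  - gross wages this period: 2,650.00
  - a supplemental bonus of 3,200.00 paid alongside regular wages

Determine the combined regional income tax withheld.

820.40

Regional Income Tax: taxable = 2,650.00
  5.6% × 2,650.00 = 148.40
Supplemental (21% flat on bonus): 21% × 3,200.00 = 672.00
Total regional income tax: 148.40 + 672.00 = 820.40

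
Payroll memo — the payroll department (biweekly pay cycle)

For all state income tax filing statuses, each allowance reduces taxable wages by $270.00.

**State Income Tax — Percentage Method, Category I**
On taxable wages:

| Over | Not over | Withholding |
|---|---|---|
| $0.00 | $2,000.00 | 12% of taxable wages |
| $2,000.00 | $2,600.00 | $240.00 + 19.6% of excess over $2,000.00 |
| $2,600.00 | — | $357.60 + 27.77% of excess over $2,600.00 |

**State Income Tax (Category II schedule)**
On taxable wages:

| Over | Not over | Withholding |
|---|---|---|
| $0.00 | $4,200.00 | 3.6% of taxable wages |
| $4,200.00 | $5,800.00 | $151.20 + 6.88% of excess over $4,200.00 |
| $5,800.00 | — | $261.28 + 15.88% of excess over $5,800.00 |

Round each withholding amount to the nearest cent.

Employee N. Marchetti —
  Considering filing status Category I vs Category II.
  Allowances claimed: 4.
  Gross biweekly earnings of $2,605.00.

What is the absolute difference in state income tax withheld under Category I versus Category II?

$128.10

State Income Tax (Category I): taxable = $2,605.00 − 4×$270.00 = $1,525.00
  12% × $1,525.00 = $183.00
State Income Tax (Category II): taxable = $2,605.00 − 4×$270.00 = $1,525.00
  3.6% × $1,525.00 = $54.90
Difference: |$183.00 − $54.90| = $128.10 (higher under Category I)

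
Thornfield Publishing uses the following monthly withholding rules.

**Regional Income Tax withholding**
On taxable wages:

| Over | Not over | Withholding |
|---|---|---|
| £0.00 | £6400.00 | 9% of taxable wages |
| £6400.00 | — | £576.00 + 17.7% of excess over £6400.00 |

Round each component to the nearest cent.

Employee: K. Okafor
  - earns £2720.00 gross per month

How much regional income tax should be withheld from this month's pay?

Regional Income Tax: taxable = £2720.00
  9% × £2720.00 = £244.80

£244.80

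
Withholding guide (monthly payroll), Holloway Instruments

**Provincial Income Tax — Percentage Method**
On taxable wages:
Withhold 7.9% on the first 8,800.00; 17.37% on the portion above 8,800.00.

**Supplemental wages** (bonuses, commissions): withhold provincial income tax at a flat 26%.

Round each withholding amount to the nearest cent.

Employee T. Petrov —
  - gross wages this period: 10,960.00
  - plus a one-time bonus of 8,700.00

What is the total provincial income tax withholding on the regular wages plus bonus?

3,332.39

Provincial Income Tax: taxable = 10,960.00
  695.20 + 17.37% × (10,960.00 − 8,800.00) = 695.20 + 17.37% × 2,160.00 = 1,070.39
Supplemental (26% flat on bonus): 26% × 8,700.00 = 2,262.00
Total provincial income tax: 1,070.39 + 2,262.00 = 3,332.39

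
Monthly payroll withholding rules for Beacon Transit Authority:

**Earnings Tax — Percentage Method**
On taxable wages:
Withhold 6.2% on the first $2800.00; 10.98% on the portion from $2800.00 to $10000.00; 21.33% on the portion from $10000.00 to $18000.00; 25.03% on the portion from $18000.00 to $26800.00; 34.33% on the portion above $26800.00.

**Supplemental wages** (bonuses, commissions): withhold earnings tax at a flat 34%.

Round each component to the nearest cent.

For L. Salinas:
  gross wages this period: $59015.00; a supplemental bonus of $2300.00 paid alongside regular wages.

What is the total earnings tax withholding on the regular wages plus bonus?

$16714.61

Earnings Tax: taxable = $59015.00
  $4873.20 + 34.33% × ($59015.00 − $26800.00) = $4873.20 + 34.33% × $32215.00 = $15932.61
Supplemental (34% flat on bonus): 34% × $2300.00 = $782.00
Total earnings tax: $15932.61 + $782.00 = $16714.61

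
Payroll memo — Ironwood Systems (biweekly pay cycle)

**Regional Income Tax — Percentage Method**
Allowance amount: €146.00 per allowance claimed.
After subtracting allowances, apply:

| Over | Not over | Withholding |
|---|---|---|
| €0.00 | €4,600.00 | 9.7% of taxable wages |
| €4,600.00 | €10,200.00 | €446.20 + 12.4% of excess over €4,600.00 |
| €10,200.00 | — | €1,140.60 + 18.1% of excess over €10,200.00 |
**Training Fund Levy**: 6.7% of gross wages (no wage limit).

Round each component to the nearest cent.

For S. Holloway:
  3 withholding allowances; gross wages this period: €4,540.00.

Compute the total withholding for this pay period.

€702.07

Regional Income Tax: taxable = €4,540.00 − 3×€146.00 = €4,102.00
  9.7% × €4,102.00 = €397.89
Training Fund Levy: 6.7% × €4,540.00 = €304.18
Total: €397.89 + €304.18 = €702.07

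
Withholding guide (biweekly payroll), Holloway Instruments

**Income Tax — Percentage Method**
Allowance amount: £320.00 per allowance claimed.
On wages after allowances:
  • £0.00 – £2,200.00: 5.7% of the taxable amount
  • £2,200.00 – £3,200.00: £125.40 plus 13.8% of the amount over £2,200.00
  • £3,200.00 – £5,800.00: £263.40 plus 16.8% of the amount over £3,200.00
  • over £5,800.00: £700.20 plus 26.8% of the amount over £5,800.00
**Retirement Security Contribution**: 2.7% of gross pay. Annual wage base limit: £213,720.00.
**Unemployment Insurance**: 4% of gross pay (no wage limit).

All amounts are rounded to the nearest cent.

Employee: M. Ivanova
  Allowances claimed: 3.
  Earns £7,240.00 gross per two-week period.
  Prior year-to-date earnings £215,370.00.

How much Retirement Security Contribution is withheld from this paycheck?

£0.00

Retirement Security Contribution: YTD £215,370.00 ≥ cap £213,720.00 → £0.00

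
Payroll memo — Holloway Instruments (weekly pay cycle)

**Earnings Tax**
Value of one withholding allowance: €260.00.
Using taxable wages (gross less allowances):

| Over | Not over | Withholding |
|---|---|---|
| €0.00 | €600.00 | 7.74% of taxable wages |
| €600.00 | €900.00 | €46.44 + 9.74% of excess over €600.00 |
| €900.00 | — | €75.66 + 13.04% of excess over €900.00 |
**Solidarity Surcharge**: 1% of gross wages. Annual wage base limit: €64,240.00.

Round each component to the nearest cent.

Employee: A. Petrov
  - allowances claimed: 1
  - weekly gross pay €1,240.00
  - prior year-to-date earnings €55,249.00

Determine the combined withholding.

€98.49

Earnings Tax: taxable = €1,240.00 − 1×€260.00 = €980.00
  €75.66 + 13.04% × (€980.00 − €900.00) = €75.66 + 13.04% × €80.00 = €86.09
Solidarity Surcharge: 1% × €1,240.00 = €12.40
Total: €86.09 + €12.40 = €98.49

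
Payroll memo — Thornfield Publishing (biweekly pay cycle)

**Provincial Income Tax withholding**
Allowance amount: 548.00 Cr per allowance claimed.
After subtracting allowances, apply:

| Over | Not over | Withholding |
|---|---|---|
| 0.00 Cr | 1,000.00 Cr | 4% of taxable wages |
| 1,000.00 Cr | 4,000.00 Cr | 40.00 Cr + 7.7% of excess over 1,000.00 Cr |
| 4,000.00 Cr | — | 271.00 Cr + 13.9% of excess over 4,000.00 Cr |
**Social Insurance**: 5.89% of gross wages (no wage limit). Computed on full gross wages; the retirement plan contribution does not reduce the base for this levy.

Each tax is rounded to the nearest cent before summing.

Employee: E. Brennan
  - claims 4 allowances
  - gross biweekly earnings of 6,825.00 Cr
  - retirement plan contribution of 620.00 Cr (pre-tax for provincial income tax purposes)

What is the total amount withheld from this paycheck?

674.80 Cr

Provincial Income Tax: taxable = 6,825.00 Cr − 620.00 Cr − 4×548.00 Cr = 4,013.00 Cr
  271.00 Cr + 13.9% × (4,013.00 Cr − 4,000.00 Cr) = 271.00 Cr + 13.9% × 13.00 Cr = 272.81 Cr
Social Insurance: 5.89% × 6,825.00 Cr = 401.99 Cr
Total: 272.81 Cr + 401.99 Cr = 674.80 Cr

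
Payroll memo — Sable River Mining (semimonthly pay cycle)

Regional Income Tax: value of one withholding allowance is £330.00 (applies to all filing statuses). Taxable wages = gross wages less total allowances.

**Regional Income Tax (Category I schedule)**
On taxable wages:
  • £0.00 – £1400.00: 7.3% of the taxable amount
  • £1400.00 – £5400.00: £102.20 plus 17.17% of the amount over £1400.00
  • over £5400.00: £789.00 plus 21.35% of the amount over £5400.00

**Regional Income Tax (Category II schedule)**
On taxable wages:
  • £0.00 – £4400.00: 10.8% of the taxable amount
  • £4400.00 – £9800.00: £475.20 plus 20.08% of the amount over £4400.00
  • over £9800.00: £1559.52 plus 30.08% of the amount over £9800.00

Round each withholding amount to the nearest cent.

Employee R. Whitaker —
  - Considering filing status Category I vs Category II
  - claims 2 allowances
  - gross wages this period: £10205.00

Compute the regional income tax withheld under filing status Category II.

Regional Income Tax (Category II): taxable = £10205.00 − 2×£330.00 = £9545.00
  £475.20 + 20.08% × (£9545.00 − £4400.00) = £475.20 + 20.08% × £5145.00 = £1508.32

£1508.32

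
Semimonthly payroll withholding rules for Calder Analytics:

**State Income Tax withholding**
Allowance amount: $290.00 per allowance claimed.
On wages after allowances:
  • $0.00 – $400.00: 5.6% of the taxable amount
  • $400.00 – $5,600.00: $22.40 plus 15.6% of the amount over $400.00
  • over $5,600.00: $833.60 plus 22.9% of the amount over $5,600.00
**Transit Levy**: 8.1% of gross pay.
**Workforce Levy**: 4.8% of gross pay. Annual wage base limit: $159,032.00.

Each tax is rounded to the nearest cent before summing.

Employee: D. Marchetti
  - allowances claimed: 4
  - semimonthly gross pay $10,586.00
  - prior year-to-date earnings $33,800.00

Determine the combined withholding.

State Income Tax: taxable = $10,586.00 − 4×$290.00 = $9,426.00
  $833.60 + 22.9% × ($9,426.00 − $5,600.00) = $833.60 + 22.9% × $3,826.00 = $1,709.75
Transit Levy: 8.1% × $10,586.00 = $857.47
Workforce Levy: 4.8% × $10,586.00 = $508.13
Total: $1,709.75 + $857.47 + $508.13 = $3,075.35

$3,075.35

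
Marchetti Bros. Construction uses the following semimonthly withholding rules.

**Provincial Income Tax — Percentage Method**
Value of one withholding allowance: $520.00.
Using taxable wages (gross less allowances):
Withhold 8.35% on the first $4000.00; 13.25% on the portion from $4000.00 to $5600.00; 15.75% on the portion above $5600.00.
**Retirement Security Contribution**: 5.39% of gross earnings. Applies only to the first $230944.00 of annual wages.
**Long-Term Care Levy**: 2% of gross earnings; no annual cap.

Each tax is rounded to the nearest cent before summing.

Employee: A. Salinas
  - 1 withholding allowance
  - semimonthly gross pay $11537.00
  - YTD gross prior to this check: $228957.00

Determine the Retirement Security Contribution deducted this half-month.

$107.10

Retirement Security Contribution: cap $230944.00 − YTD $228957.00 = $1987.00 subject; 5.39% × $1987.00 = $107.10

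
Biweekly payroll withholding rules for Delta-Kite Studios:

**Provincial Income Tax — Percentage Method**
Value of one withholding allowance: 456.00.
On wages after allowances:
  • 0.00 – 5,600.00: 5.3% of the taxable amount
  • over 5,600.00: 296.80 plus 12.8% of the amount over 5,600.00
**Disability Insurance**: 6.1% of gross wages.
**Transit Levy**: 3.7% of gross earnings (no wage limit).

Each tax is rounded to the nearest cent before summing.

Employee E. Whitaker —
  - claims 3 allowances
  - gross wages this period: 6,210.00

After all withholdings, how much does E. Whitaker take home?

5,344.79

Provincial Income Tax: taxable = 6,210.00 − 3×456.00 = 4,842.00
  5.3% × 4,842.00 = 256.63
Disability Insurance: 6.1% × 6,210.00 = 378.81
Transit Levy: 3.7% × 6,210.00 = 229.77
Total withheld: 256.63 + 378.81 + 229.77 = 865.21
Net pay: 6,210.00 − 865.21 = 5,344.79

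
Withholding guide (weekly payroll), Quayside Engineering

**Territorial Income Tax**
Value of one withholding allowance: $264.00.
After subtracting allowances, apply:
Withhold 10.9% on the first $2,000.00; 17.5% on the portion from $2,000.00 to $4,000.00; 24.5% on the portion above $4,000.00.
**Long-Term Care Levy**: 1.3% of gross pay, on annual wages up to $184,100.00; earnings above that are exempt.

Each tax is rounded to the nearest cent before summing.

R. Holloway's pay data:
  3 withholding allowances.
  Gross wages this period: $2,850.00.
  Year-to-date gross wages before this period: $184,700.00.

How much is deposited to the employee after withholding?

Territorial Income Tax: taxable = $2,850.00 − 3×$264.00 = $2,058.00
  $218.00 + 17.5% × ($2,058.00 − $2,000.00) = $218.00 + 17.5% × $58.00 = $228.15
Long-Term Care Levy: YTD $184,700.00 ≥ cap $184,100.00 → $0.00
Total withheld: $228.15 + $0.00 = $228.15
Net pay: $2,850.00 − $228.15 = $2,621.85

$2,621.85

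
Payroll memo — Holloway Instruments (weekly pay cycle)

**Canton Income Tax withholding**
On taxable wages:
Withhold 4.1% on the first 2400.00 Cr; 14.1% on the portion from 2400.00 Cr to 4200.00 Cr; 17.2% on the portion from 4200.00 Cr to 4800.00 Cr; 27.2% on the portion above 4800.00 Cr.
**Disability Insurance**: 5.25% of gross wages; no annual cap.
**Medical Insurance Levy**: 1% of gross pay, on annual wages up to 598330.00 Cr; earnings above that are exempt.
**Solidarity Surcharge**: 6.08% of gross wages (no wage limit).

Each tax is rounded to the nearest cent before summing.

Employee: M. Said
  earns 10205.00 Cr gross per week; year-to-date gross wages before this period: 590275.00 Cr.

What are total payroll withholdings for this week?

3162.33 Cr

Canton Income Tax: taxable = 10205.00 Cr
  455.40 Cr + 27.2% × (10205.00 Cr − 4800.00 Cr) = 455.40 Cr + 27.2% × 5405.00 Cr = 1925.56 Cr
Disability Insurance: 5.25% × 10205.00 Cr = 535.76 Cr
Medical Insurance Levy: cap 598330.00 Cr − YTD 590275.00 Cr = 8055.00 Cr subject; 1% × 8055.00 Cr = 80.55 Cr
Solidarity Surcharge: 6.08% × 10205.00 Cr = 620.46 Cr
Total: 1925.56 Cr + 535.76 Cr + 80.55 Cr + 620.46 Cr = 3162.33 Cr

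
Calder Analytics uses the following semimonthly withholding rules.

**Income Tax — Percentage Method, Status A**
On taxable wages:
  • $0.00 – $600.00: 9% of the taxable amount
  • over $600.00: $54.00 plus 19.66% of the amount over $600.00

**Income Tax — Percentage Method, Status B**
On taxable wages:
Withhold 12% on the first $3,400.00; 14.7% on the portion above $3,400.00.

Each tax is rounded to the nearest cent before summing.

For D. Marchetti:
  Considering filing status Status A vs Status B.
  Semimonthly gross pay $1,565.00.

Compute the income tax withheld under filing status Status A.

$243.72

Income Tax (Status A): taxable = $1,565.00
  $54.00 + 19.66% × ($1,565.00 − $600.00) = $54.00 + 19.66% × $965.00 = $243.72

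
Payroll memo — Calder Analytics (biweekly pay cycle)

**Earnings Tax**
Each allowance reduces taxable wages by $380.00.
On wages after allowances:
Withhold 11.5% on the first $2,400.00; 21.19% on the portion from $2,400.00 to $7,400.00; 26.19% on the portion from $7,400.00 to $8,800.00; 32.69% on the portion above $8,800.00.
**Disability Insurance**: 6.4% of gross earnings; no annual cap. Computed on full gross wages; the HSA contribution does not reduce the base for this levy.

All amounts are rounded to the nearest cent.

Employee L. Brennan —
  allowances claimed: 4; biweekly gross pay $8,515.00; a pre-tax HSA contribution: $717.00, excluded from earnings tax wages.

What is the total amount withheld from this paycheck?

Earnings Tax: taxable = $8,515.00 − $717.00 − 4×$380.00 = $6,278.00
  $276.00 + 21.19% × ($6,278.00 − $2,400.00) = $276.00 + 21.19% × $3,878.00 = $1,097.75
Disability Insurance: 6.4% × $8,515.00 = $544.96
Total: $1,097.75 + $544.96 = $1,642.71

$1,642.71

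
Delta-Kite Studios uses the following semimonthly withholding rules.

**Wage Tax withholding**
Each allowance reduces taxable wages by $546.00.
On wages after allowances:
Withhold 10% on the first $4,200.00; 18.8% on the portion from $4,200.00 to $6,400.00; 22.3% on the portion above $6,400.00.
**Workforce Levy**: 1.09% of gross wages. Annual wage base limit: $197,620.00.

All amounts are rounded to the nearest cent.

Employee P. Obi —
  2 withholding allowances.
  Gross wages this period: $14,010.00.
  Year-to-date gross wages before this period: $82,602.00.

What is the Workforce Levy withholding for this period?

$152.71

Workforce Levy: 1.09% × $14,010.00 = $152.71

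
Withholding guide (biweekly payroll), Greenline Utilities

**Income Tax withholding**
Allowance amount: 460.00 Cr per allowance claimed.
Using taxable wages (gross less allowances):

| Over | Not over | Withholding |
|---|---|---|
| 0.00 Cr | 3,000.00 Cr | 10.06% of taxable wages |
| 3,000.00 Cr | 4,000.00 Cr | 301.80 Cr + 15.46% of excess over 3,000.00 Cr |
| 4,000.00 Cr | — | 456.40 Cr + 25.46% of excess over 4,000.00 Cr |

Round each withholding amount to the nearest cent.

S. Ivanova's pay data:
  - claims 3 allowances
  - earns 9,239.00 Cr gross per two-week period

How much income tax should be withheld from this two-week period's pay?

Income Tax: taxable = 9,239.00 Cr − 3×460.00 Cr = 7,859.00 Cr
  456.40 Cr + 25.46% × (7,859.00 Cr − 4,000.00 Cr) = 456.40 Cr + 25.46% × 3,859.00 Cr = 1,438.90 Cr

1,438.90 Cr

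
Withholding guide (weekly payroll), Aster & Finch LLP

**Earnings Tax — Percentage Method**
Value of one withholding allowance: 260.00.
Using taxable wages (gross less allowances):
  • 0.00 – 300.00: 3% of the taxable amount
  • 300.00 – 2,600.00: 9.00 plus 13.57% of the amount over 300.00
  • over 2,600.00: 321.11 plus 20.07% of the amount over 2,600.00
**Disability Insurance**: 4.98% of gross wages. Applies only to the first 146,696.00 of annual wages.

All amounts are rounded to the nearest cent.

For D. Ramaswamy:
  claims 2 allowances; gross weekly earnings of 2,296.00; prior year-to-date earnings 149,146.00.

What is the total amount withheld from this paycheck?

Earnings Tax: taxable = 2,296.00 − 2×260.00 = 1,776.00
  9.00 + 13.57% × (1,776.00 − 300.00) = 9.00 + 13.57% × 1,476.00 = 209.29
Disability Insurance: YTD 149,146.00 ≥ cap 146,696.00 → 0.00
Total: 209.29 + 0.00 = 209.29

209.29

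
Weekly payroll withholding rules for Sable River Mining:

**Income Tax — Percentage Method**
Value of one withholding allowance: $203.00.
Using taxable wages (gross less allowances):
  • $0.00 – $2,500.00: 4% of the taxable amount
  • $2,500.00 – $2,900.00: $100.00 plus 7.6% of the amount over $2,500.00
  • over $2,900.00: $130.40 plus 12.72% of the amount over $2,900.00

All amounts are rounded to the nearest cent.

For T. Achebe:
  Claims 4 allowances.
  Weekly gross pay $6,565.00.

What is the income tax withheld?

Income Tax: taxable = $6,565.00 − 4×$203.00 = $5,753.00
  $130.40 + 12.72% × ($5,753.00 − $2,900.00) = $130.40 + 12.72% × $2,853.00 = $493.30

$493.30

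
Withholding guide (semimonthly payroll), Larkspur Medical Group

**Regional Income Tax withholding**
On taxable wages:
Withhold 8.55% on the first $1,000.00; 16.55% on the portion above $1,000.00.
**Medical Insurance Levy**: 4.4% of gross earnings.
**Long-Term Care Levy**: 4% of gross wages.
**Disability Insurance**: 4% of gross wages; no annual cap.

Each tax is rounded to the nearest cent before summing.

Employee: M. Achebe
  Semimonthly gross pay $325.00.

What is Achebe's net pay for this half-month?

$256.91

Regional Income Tax: taxable = $325.00
  8.55% × $325.00 = $27.79
Medical Insurance Levy: 4.4% × $325.00 = $14.30
Long-Term Care Levy: 4% × $325.00 = $13.00
Disability Insurance: 4% × $325.00 = $13.00
Total withheld: $27.79 + $14.30 + $13.00 + $13.00 = $68.09
Net pay: $325.00 − $68.09 = $256.91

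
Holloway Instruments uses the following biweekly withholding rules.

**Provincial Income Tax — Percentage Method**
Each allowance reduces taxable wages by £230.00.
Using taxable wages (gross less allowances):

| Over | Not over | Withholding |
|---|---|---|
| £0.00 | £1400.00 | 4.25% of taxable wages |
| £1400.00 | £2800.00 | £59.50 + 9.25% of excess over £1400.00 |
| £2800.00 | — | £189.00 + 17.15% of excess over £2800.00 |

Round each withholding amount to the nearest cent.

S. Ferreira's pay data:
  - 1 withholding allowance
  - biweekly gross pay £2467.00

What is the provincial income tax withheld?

£136.92

Provincial Income Tax: taxable = £2467.00 − 1×£230.00 = £2237.00
  £59.50 + 9.25% × (£2237.00 − £1400.00) = £59.50 + 9.25% × £837.00 = £136.92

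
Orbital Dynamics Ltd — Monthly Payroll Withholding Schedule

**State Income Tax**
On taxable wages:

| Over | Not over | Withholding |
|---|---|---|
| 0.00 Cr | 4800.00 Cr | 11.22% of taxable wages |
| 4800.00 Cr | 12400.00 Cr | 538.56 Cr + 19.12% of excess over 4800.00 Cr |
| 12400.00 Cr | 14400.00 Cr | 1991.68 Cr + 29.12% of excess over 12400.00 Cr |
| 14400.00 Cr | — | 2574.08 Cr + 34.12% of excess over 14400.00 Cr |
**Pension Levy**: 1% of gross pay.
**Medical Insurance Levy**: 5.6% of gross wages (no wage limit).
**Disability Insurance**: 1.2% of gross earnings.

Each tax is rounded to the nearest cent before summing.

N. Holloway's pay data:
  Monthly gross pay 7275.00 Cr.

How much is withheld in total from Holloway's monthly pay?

1579.23 Cr

State Income Tax: taxable = 7275.00 Cr
  538.56 Cr + 19.12% × (7275.00 Cr − 4800.00 Cr) = 538.56 Cr + 19.12% × 2475.00 Cr = 1011.78 Cr
Pension Levy: 1% × 7275.00 Cr = 72.75 Cr
Medical Insurance Levy: 5.6% × 7275.00 Cr = 407.40 Cr
Disability Insurance: 1.2% × 7275.00 Cr = 87.30 Cr
Total: 1011.78 Cr + 72.75 Cr + 407.40 Cr + 87.30 Cr = 1579.23 Cr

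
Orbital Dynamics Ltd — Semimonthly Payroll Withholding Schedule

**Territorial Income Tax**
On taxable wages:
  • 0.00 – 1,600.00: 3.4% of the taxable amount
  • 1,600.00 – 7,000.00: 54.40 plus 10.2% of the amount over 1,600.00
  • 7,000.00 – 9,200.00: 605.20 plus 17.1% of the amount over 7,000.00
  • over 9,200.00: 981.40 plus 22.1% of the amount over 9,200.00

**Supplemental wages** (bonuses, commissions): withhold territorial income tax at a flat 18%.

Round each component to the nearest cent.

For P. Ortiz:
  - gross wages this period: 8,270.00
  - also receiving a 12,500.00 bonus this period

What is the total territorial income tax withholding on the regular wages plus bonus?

Territorial Income Tax: taxable = 8,270.00
  605.20 + 17.1% × (8,270.00 − 7,000.00) = 605.20 + 17.1% × 1,270.00 = 822.37
Supplemental (18% flat on bonus): 18% × 12,500.00 = 2,250.00
Total territorial income tax: 822.37 + 2,250.00 = 3,072.37

3,072.37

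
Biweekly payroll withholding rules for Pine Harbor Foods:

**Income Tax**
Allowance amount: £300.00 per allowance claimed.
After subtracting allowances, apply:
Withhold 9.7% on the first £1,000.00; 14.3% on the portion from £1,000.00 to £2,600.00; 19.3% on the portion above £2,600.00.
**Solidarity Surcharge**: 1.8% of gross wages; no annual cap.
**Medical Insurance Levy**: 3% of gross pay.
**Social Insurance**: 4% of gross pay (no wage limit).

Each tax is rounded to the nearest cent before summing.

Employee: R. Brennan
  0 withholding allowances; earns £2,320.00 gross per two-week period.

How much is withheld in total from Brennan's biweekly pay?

£489.92

Income Tax: taxable = £2,320.00
  £97.00 + 14.3% × (£2,320.00 − £1,000.00) = £97.00 + 14.3% × £1,320.00 = £285.76
Solidarity Surcharge: 1.8% × £2,320.00 = £41.76
Medical Insurance Levy: 3% × £2,320.00 = £69.60
Social Insurance: 4% × £2,320.00 = £92.80
Total: £285.76 + £41.76 + £69.60 + £92.80 = £489.92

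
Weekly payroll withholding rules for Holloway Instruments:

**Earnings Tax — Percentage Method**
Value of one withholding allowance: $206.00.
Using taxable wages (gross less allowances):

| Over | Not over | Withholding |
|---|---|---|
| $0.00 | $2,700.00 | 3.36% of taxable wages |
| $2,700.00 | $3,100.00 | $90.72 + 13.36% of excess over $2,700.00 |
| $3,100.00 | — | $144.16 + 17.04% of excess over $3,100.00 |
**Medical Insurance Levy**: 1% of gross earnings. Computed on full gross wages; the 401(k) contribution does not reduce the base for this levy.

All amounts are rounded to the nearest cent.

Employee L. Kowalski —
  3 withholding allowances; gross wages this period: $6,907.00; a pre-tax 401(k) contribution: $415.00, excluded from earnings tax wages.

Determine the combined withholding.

Earnings Tax: taxable = $6,907.00 − $415.00 − 3×$206.00 = $5,874.00
  $144.16 + 17.04% × ($5,874.00 − $3,100.00) = $144.16 + 17.04% × $2,774.00 = $616.85
Medical Insurance Levy: 1% × $6,907.00 = $69.07
Total: $616.85 + $69.07 = $685.92

$685.92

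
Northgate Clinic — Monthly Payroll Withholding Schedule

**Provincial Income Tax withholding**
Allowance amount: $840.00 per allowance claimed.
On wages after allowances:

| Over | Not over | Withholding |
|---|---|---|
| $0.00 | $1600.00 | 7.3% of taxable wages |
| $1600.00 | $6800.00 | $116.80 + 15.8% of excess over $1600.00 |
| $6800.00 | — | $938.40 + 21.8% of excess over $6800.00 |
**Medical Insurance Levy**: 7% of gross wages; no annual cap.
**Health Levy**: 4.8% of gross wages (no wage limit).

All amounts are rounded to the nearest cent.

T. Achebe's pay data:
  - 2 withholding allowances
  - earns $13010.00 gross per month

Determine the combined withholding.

$3461.12

Provincial Income Tax: taxable = $13010.00 − 2×$840.00 = $11330.00
  $938.40 + 21.8% × ($11330.00 − $6800.00) = $938.40 + 21.8% × $4530.00 = $1925.94
Medical Insurance Levy: 7% × $13010.00 = $910.70
Health Levy: 4.8% × $13010.00 = $624.48
Total: $1925.94 + $910.70 + $624.48 = $3461.12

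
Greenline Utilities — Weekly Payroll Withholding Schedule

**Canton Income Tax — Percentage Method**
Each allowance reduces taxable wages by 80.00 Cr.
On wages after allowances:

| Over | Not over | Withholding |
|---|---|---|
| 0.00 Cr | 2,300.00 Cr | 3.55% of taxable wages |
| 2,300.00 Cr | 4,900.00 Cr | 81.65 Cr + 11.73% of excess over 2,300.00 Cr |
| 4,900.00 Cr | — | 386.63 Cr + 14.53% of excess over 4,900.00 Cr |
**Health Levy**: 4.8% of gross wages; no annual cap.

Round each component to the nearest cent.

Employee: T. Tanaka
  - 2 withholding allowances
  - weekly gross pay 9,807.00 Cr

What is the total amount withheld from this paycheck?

1,547.11 Cr

Canton Income Tax: taxable = 9,807.00 Cr − 2×80.00 Cr = 9,647.00 Cr
  386.63 Cr + 14.53% × (9,647.00 Cr − 4,900.00 Cr) = 386.63 Cr + 14.53% × 4,747.00 Cr = 1,076.37 Cr
Health Levy: 4.8% × 9,807.00 Cr = 470.74 Cr
Total: 1,076.37 Cr + 470.74 Cr = 1,547.11 Cr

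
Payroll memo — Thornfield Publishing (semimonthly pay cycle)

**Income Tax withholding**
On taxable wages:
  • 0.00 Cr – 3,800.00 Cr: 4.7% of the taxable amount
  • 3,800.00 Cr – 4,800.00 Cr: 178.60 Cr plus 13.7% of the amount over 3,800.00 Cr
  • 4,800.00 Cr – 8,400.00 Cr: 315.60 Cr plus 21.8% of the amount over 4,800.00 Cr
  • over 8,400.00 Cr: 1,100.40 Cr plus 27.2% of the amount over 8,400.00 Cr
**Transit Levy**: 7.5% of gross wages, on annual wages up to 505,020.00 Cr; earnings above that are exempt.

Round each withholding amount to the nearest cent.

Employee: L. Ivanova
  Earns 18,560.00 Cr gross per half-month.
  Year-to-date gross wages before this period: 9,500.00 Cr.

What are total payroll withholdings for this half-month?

Income Tax: taxable = 18,560.00 Cr
  1,100.40 Cr + 27.2% × (18,560.00 Cr − 8,400.00 Cr) = 1,100.40 Cr + 27.2% × 10,160.00 Cr = 3,863.92 Cr
Transit Levy: 7.5% × 18,560.00 Cr = 1,392.00 Cr
Total: 3,863.92 Cr + 1,392.00 Cr = 5,255.92 Cr

5,255.92 Cr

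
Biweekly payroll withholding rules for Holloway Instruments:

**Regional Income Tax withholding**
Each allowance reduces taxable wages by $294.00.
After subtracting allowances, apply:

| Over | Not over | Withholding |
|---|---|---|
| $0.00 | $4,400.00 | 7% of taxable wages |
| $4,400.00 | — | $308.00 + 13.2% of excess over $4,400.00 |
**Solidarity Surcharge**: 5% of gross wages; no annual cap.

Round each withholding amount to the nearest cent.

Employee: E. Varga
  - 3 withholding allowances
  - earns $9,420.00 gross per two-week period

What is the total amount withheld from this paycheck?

Regional Income Tax: taxable = $9,420.00 − 3×$294.00 = $8,538.00
  $308.00 + 13.2% × ($8,538.00 − $4,400.00) = $308.00 + 13.2% × $4,138.00 = $854.22
Solidarity Surcharge: 5% × $9,420.00 = $471.00
Total: $854.22 + $471.00 = $1,325.22

$1,325.22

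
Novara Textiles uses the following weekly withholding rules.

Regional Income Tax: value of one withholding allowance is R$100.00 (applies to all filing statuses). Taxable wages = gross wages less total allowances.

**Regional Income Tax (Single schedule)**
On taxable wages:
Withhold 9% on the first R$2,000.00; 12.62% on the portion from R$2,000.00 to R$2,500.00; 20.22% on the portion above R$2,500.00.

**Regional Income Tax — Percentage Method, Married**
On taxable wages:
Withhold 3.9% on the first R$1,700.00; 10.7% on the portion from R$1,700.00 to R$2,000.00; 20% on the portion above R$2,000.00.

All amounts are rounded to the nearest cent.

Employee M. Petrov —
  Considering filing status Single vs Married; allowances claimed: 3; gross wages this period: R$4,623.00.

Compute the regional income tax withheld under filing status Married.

R$563.00

Regional Income Tax (Married): taxable = R$4,623.00 − 3×R$100.00 = R$4,323.00
  R$98.40 + 20% × (R$4,323.00 − R$2,000.00) = R$98.40 + 20% × R$2,323.00 = R$563.00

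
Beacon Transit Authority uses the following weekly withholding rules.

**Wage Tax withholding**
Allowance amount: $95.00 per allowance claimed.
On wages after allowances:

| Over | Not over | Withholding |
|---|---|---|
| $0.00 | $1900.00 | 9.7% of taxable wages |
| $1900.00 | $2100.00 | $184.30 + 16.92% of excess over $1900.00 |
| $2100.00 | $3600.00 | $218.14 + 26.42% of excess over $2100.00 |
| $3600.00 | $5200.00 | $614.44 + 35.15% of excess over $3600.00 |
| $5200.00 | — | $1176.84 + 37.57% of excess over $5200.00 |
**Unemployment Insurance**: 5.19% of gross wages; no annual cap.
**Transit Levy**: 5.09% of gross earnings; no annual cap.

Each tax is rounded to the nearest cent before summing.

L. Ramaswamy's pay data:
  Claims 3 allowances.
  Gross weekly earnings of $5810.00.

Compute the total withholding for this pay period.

$1896.21

Wage Tax: taxable = $5810.00 − 3×$95.00 = $5525.00
  $1176.84 + 37.57% × ($5525.00 − $5200.00) = $1176.84 + 37.57% × $325.00 = $1298.94
Unemployment Insurance: 5.19% × $5810.00 = $301.54
Transit Levy: 5.09% × $5810.00 = $295.73
Total: $1298.94 + $301.54 + $295.73 = $1896.21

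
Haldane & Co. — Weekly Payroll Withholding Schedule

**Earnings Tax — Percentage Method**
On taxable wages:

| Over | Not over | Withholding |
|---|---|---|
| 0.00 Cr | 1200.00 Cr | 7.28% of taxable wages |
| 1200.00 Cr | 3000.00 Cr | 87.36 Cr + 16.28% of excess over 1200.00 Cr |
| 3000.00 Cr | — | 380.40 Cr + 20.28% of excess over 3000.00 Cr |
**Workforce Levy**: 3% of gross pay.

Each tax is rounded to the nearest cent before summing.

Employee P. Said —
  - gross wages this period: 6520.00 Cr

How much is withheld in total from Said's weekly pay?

1289.86 Cr

Earnings Tax: taxable = 6520.00 Cr
  380.40 Cr + 20.28% × (6520.00 Cr − 3000.00 Cr) = 380.40 Cr + 20.28% × 3520.00 Cr = 1094.26 Cr
Workforce Levy: 3% × 6520.00 Cr = 195.60 Cr
Total: 1094.26 Cr + 195.60 Cr = 1289.86 Cr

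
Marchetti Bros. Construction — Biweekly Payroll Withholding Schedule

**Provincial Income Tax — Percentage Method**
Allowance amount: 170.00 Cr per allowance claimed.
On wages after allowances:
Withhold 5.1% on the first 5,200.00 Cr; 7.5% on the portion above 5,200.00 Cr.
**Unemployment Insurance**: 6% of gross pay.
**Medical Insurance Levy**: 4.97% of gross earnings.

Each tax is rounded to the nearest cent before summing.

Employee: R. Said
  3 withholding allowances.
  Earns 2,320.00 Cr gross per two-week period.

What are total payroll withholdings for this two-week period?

346.81 Cr

Provincial Income Tax: taxable = 2,320.00 Cr − 3×170.00 Cr = 1,810.00 Cr
  5.1% × 1,810.00 Cr = 92.31 Cr
Unemployment Insurance: 6% × 2,320.00 Cr = 139.20 Cr
Medical Insurance Levy: 4.97% × 2,320.00 Cr = 115.30 Cr
Total: 92.31 Cr + 139.20 Cr + 115.30 Cr = 346.81 Cr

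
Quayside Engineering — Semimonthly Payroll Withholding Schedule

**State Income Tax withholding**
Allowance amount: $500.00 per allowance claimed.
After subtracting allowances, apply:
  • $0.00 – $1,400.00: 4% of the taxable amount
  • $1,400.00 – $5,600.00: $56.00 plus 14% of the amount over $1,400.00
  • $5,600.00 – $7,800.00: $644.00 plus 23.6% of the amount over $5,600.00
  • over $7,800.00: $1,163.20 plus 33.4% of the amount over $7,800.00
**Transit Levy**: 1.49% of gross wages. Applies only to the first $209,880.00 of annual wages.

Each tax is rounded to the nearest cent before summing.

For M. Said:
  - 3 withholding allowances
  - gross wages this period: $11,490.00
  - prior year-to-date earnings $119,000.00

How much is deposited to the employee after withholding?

State Income Tax: taxable = $11,490.00 − 3×$500.00 = $9,990.00
  $1,163.20 + 33.4% × ($9,990.00 − $7,800.00) = $1,163.20 + 33.4% × $2,190.00 = $1,894.66
Transit Levy: 1.49% × $11,490.00 = $171.20
Total withheld: $1,894.66 + $171.20 = $2,065.86
Net pay: $11,490.00 − $2,065.86 = $9,424.14

$9,424.14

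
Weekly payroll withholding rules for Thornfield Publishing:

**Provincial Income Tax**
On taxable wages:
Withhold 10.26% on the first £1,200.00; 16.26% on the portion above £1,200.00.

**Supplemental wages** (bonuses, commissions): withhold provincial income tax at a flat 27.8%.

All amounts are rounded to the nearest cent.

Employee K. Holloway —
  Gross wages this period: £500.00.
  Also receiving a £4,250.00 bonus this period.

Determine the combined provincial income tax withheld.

£1,232.80

Provincial Income Tax: taxable = £500.00
  10.26% × £500.00 = £51.30
Supplemental (27.8% flat on bonus): 27.8% × £4,250.00 = £1,181.50
Total provincial income tax: £51.30 + £1,181.50 = £1,232.80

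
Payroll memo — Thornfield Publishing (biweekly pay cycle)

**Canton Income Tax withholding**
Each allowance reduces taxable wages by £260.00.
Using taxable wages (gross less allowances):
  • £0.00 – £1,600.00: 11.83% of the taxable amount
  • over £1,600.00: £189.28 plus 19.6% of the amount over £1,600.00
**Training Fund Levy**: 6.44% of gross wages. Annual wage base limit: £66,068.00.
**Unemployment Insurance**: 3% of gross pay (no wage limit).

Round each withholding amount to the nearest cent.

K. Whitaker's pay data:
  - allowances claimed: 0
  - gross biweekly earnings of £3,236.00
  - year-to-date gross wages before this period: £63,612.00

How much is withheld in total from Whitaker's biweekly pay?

Canton Income Tax: taxable = £3,236.00
  £189.28 + 19.6% × (£3,236.00 − £1,600.00) = £189.28 + 19.6% × £1,636.00 = £509.94
Training Fund Levy: cap £66,068.00 − YTD £63,612.00 = £2,456.00 subject; 6.44% × £2,456.00 = £158.17
Unemployment Insurance: 3% × £3,236.00 = £97.08
Total: £509.94 + £158.17 + £97.08 = £765.19

£765.19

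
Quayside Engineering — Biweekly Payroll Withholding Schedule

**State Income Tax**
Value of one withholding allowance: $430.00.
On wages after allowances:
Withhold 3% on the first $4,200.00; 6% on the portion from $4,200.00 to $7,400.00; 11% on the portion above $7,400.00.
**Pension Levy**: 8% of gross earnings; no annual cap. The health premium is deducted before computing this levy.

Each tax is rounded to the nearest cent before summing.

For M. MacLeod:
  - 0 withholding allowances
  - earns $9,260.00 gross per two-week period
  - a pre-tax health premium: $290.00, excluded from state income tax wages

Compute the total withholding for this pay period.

$1,208.30

State Income Tax: taxable = $9,260.00 − $290.00 = $8,970.00
  $318.00 + 11% × ($8,970.00 − $7,400.00) = $318.00 + 11% × $1,570.00 = $490.70
Pension Levy: 8% × $8,970.00 = $717.60
Total: $490.70 + $717.60 = $1,208.30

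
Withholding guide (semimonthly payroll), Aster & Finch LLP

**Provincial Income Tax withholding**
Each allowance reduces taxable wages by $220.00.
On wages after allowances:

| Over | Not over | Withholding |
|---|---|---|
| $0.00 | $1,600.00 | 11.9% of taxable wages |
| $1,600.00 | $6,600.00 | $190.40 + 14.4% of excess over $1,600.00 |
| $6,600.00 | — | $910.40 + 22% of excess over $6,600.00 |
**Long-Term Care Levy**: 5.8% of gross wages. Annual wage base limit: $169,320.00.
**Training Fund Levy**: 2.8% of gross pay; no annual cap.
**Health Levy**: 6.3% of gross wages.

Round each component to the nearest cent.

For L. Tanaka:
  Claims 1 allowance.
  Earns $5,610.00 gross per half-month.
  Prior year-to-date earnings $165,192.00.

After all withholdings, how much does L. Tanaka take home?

$4,123.91

Provincial Income Tax: taxable = $5,610.00 − 1×$220.00 = $5,390.00
  $190.40 + 14.4% × ($5,390.00 − $1,600.00) = $190.40 + 14.4% × $3,790.00 = $736.16
Long-Term Care Levy: cap $169,320.00 − YTD $165,192.00 = $4,128.00 subject; 5.8% × $4,128.00 = $239.42
Training Fund Levy: 2.8% × $5,610.00 = $157.08
Health Levy: 6.3% × $5,610.00 = $353.43
Total withheld: $736.16 + $239.42 + $157.08 + $353.43 = $1,486.09
Net pay: $5,610.00 − $1,486.09 = $4,123.91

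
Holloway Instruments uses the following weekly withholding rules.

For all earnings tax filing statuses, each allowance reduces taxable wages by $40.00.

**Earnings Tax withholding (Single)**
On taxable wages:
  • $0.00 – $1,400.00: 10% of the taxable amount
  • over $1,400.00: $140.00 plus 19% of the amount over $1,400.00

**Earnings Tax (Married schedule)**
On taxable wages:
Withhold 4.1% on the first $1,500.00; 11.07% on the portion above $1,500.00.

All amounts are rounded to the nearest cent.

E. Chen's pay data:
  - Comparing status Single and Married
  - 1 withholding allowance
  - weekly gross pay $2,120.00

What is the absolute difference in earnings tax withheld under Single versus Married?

$143.49

Earnings Tax (Single): taxable = $2,120.00 − 1×$40.00 = $2,080.00
  $140.00 + 19% × ($2,080.00 − $1,400.00) = $140.00 + 19% × $680.00 = $269.20
Earnings Tax (Married): taxable = $2,120.00 − 1×$40.00 = $2,080.00
  $61.50 + 11.07% × ($2,080.00 − $1,500.00) = $61.50 + 11.07% × $580.00 = $125.71
Difference: |$269.20 − $125.71| = $143.49 (higher under Single)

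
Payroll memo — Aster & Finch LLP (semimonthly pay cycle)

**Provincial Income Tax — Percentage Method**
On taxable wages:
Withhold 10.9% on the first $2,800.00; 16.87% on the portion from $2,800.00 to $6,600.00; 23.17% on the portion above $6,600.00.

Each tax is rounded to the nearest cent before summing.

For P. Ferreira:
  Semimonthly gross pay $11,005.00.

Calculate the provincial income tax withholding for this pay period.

$1,966.90

Provincial Income Tax: taxable = $11,005.00
  $946.26 + 23.17% × ($11,005.00 − $6,600.00) = $946.26 + 23.17% × $4,405.00 = $1,966.90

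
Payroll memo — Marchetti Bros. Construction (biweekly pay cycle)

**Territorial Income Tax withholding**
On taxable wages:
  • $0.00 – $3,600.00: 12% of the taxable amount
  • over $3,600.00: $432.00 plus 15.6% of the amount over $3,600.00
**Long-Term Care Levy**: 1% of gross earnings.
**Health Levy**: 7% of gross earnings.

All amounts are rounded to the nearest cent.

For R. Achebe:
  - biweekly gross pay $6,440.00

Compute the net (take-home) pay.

Territorial Income Tax: taxable = $6,440.00
  $432.00 + 15.6% × ($6,440.00 − $3,600.00) = $432.00 + 15.6% × $2,840.00 = $875.04
Long-Term Care Levy: 1% × $6,440.00 = $64.40
Health Levy: 7% × $6,440.00 = $450.80
Total withheld: $875.04 + $64.40 + $450.80 = $1,390.24
Net pay: $6,440.00 − $1,390.24 = $5,049.76

$5,049.76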